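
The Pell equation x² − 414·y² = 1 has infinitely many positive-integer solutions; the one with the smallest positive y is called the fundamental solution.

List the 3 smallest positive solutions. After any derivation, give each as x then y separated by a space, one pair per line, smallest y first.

24335 1196
1184384449 58209320
57643991108495 2833047603204

√414 = [20; 2,1,7,2,7,1,2,40, …], period ℓ=8 (even) → k=7
a_0=20:  p_0=20·1+0=20,  q_0=20·0+1=1
…
a_2=1:  p_2=1·41+20=61,  q_2=1·2+1=3
…
a_4=2:  p_4=2·468+61=997,  q_4=2·23+3=49
…
a_6=1:  p_6=1·7447+997=8444,  q_6=1·366+49=415
a_7=2:  p_7=2·8444+7447=24335,  q_7=2·415+366=1196
fundamental: x₁=24335, y₁=1196  (since 592192225 − 414·1430416 = 1)
k=2:  x_2 = 24335·24335+414·1196·1196 = 1184384449,  y_2 = 24335·1196+1196·24335 = 58209320
k=3:  x_3 = 24335·1184384449+414·1196·58209320 = 57643991108495,  y_3 = 24335·58209320+1196·1184384449 = 2833047603204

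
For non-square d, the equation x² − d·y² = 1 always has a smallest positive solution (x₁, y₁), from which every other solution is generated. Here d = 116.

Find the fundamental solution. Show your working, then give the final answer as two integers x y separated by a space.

9801 910

√116 → a₀=10, period (1,3,2,1,4,1,2,3,1,20); ℓ=10 even so k=9
step 0: (10, 1)  from 10·(1,0) + (0,1)
…
step 2: (43, 4)  from 3·(11,1) + (10,1)
step 3: (97, 9)  from 2·(43,4) + (11,1)
…
step 5: (657, 61)  from 4·(140,13) + (97,9)
…
step 7: (2251, 209)  from 2·(797,74) + (657,61)
step 8: (7550, 701)  from 3·(2251,209) + (797,74)
step 9: (9801, 910)  from 1·(7550,701) + (2251,209)
→ (9801, 910).  Check: 9801²=96059601, 116·910²=96059600, difference 1.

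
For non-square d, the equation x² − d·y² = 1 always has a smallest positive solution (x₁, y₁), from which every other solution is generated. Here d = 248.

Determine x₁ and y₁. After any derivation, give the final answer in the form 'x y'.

[15; 1,2,1,30] for √248; ℓ=4 ⇒ convergent index 3
i=0: a=15 ⇒ p=15, q=1
…
i=2: a=2 ⇒ p=47, q=3
i=3: a=1 ⇒ p=63, q=4
fundamental: x₁=63, y₁=4  (since 3969 − 248·16 = 1)

63 4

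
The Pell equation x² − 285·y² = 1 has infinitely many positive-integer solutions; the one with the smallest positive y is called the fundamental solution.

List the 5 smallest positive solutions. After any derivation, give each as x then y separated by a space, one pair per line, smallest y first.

2431 144
11819521 700128
57466508671 3404022192
279402153338881 16550355197376
1358453212067130751 80467823565619920

[16; 1,7,2,7,1,32] for √285; ℓ=6 ⇒ convergent index 5
i=0: a=16 ⇒ p=16, q=1
i=1: a=1 ⇒ p=17, q=1
i=2: a=7 ⇒ p=135, q=8
i=3: a=2 ⇒ p=287, q=17
i=4: a=7 ⇒ p=2144, q=127
i=5: a=1 ⇒ p=2431, q=144
fundamental: x₁=2431, y₁=144  (since 5909761 − 285·20736 = 1)
k=2:  x_2 = 2431·2431+285·144·144 = 11819521,  y_2 = 2431·144+144·2431 = 700128
k=3:  x_3 = 2431·11819521+285·144·700128 = 57466508671,  y_3 = 2431·700128+144·11819521 = 3404022192
k=4:  x_4 = 2431·57466508671+285·144·3404022192 = 279402153338881,  y_4 = 2431·3404022192+144·57466508671 = 16550355197376
k=5:  x_5 = 2431·279402153338881+285·144·16550355197376 = 1358453212067130751,  y_5 = 2431·16550355197376+144·279402153338881 = 80467823565619920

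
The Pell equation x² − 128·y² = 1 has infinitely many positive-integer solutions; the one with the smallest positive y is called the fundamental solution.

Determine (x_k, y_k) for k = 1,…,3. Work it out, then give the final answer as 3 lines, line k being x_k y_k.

√128 = [11; 3,5,3,22, …], period ℓ=4 (even) → k=3
k=0  a_k=11  p_k/q_k = 11/1
k=1  a_k=3  p_k/q_k = 34/3
k=2  a_k=5  p_k/q_k = 181/16
k=3  a_k=3  p_k/q_k = 577/51
fundamental: x₁=577, y₁=51  (since 332929 − 128·2601 = 1)
(577+51√128)^2 = 665857 + 58854√128
(577+51√128)^3 = 768398401 + 67917465√128

577 51
665857 58854
768398401 67917465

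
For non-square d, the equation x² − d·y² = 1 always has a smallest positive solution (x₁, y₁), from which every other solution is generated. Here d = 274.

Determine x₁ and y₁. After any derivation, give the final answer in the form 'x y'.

3959299 239190

[16; 1,1,4,4,1,1,32] for √274; ℓ=7 ⇒ convergent index 13
k=0  a_k=16  p_k/q_k = 16/1
k=1  a_k=1  p_k/q_k = 17/1
k=2  a_k=1  p_k/q_k = 33/2
k=3  a_k=4  p_k/q_k = 149/9
…
k=7  a_k=32  p_k/q_k = 45802/2767
…
k=11  a_k=4  p_k/q_k = 1770023/106931
k=12  a_k=1  p_k/q_k = 2189276/132259
k=13  a_k=1  p_k/q_k = 3959299/239190
→ (3959299, 239190).  Check: 3959299²=15676048571401, 274·239190²=15676048571400, difference 1.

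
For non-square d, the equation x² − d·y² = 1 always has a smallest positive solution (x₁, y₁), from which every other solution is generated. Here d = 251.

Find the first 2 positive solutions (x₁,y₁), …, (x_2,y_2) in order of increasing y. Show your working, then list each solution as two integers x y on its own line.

√251 → a₀=15, period (1,5,2,1,2,…,5,1,30); ℓ=14 even so k=13
k=0  a_k=15  p_k/q_k = 15/1
…
k=2  a_k=5  p_k/q_k = 95/6
…
k=5  a_k=2  p_k/q_k = 808/51
k=6  a_k=2  p_k/q_k = 1917/121
k=7  a_k=15  p_k/q_k = 29563/1866
…
k=10  a_k=1  p_k/q_k = 212692/13425
…
k=12  a_k=5  p_k/q_k = 3097857/195535
k=13  a_k=1  p_k/q_k = 3674890/231957
(x₁, y₁) = (3674890, 231957);  3674890² − 251·231957² = 1 ✓
(x_2, y_2) = (3674890·3674890 + 251·231957·231957, 3674890·231957 + 231957·3674890) = (27009633024199, 1704832919460)

3674890 231957
27009633024199 1704832919460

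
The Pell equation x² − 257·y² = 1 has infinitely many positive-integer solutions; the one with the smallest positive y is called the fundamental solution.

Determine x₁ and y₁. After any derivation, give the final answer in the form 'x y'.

√257 = [16; 32, …], period ℓ=1 (odd) → k=1
a_0=16:  p_0=16·1+0=16,  q_0=16·0+1=1
a_1=32:  p_1=32·16+1=513,  q_1=32·1+0=32
→ (513, 32).  Check: 513²=263169, 257·32²=263168, difference 1.

513 32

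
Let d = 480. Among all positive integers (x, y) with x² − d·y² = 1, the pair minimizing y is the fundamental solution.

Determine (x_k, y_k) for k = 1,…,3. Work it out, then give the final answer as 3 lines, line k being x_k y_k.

241 11
116161 5302
55989361 2555553

d=480: √d = [21; 1,9,1,42] (ℓ=4, even), read p_3/q_3
k=0  a_k=21  p_k/q_k = 21/1
…
k=2  a_k=9  p_k/q_k = 219/10
k=3  a_k=1  p_k/q_k = 241/11
(x₁, y₁) = (241, 11);  241² − 480·11² = 1 ✓
(x_2, y_2) = (241·241 + 480·11·11, 241·11 + 11·241) = (116161, 5302)
(x_3, y_3) = (241·116161 + 480·11·5302, 241·5302 + 11·116161) = (55989361, 2555553)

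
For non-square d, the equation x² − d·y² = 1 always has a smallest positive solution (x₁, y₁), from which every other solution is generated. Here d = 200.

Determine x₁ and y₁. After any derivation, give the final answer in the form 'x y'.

99 7

√200 → a₀=14, period (7,28); ℓ=2 even so k=1
i=0: a=14 ⇒ p=14, q=1
i=1: a=7 ⇒ p=99, q=7
→ (99, 7).  Check: 99²=9801, 200·7²=9800, difference 1.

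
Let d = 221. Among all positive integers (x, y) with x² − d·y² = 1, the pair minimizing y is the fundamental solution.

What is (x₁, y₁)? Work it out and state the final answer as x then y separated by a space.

1665 112

d=221: √d = [14; 1,6,2,6,1,28] (ℓ=6, even), read p_5/q_5
i=0: a=14 ⇒ p=14, q=1
i=1: a=1 ⇒ p=15, q=1
i=2: a=6 ⇒ p=104, q=7
…
i=4: a=6 ⇒ p=1442, q=97
i=5: a=1 ⇒ p=1665, q=112
fundamental: x₁=1665, y₁=112  (since 2772225 − 221·12544 = 1)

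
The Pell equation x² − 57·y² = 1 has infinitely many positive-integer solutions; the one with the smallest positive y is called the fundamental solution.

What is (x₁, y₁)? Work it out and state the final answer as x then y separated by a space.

√57 = [7; 1,1,4,1,1,14, …], period ℓ=6 (even) → k=5
step 0: (7, 1)  from 7·(1,0) + (0,1)
step 1: (8, 1)  from 1·(7,1) + (1,0)
step 2: (15, 2)  from 1·(8,1) + (7,1)
…
step 4: (83, 11)  from 1·(68,9) + (15,2)
step 5: (151, 20)  from 1·(83,11) + (68,9)
→ (151, 20).  Check: 151²=22801, 57·20²=22800, difference 1.

151 20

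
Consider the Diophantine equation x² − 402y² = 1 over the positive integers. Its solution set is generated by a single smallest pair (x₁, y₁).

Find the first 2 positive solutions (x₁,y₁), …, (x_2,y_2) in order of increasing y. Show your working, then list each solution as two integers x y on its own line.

401 20
321601 16040

√402 = [20; 20,40, …], period ℓ=2 (even) → k=1
k=0  a_k=20  p_k/q_k = 20/1
k=1  a_k=20  p_k/q_k = 401/20
→ (401, 20).  Check: 401²=160801, 402·20²=160800, difference 1.
(x_2, y_2) = (401·401 + 402·20·20, 401·20 + 20·401) = (321601, 16040)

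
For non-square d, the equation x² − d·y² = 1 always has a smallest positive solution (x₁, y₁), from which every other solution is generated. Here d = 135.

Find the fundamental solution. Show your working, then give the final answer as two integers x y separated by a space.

d=135: √d = [11; 1,1,1,1,1,1,1,22] (ℓ=8, even), read p_7/q_7
step 0: (11, 1)  from 11·(1,0) + (0,1)
step 1: (12, 1)  from 1·(11,1) + (1,0)
step 2: (23, 2)  from 1·(12,1) + (11,1)
…
step 5: (93, 8)  from 1·(58,5) + (35,3)
step 6: (151, 13)  from 1·(93,8) + (58,5)
step 7: (244, 21)  from 1·(151,13) + (93,8)
(x₁, y₁) = (244, 21);  244² − 135·21² = 1 ✓

244 21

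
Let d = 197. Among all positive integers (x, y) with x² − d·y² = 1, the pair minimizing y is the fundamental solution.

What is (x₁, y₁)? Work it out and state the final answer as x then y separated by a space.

393 28

√197 = [14; 28, …], period ℓ=1 (odd) → k=1
a_0=14:  p_0=14·1+0=14,  q_0=14·0+1=1
a_1=28:  p_1=28·14+1=393,  q_1=28·1+0=28
(x₁, y₁) = (393, 28);  393² − 197·28² = 1 ✓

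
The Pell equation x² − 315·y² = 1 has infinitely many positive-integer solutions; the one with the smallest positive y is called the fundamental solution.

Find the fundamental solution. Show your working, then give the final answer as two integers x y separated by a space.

71 4

d=315: √d = [17; 1,2,1,34] (ℓ=4, even), read p_3/q_3
i=0: a=17 ⇒ p=17, q=1
…
i=2: a=2 ⇒ p=53, q=3
i=3: a=1 ⇒ p=71, q=4
→ (71, 4).  Check: 71²=5041, 315·4²=5040, difference 1.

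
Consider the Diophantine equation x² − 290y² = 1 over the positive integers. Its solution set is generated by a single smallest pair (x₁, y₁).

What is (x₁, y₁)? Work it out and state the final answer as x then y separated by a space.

579 34

[17; 34] for √290; ℓ=1 ⇒ convergent index 1
a_0=17:  p_0=17·1+0=17,  q_0=17·0+1=1
a_1=34:  p_1=34·17+1=579,  q_1=34·1+0=34
(x₁, y₁) = (579, 34);  579² − 290·34² = 1 ✓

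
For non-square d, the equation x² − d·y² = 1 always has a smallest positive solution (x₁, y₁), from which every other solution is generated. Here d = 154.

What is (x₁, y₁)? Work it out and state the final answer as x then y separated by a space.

21295 1716

√154 → a₀=12, period (2,2,3,1,2,1,3,2,2,24); ℓ=10 even so k=9
k=0  a_k=12  p_k/q_k = 12/1
…
k=6  a_k=1  p_k/q_k = 1030/83
…
k=8  a_k=2  p_k/q_k = 8724/703
k=9  a_k=2  p_k/q_k = 21295/1716
fundamental: x₁=21295, y₁=1716  (since 453477025 − 154·2944656 = 1)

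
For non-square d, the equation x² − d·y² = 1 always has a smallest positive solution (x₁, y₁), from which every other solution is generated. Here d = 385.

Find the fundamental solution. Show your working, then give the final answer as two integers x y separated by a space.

√385 → a₀=19, period (1,1,1,1,1,…,1,1,38); ℓ=16 even so k=15
k=0  a_k=19  p_k/q_k = 19/1
…
k=3  a_k=1  p_k/q_k = 59/3
k=4  a_k=1  p_k/q_k = 98/5
k=5  a_k=1  p_k/q_k = 157/8
k=6  a_k=3  p_k/q_k = 569/29
…
k=8  a_k=2  p_k/q_k = 2021/103
…
k=11  a_k=1  p_k/q_k = 13009/663
…
k=14  a_k=1  p_k/q_k = 59551/3035
k=15  a_k=1  p_k/q_k = 95831/4884
fundamental: x₁=95831, y₁=4884  (since 9183580561 − 385·23853456 = 1)

95831 4884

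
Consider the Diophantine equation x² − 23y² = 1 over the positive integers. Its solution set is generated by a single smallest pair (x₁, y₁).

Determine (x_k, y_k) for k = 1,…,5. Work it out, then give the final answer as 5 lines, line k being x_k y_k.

[4; 1,3,1,8] for √23; ℓ=4 ⇒ convergent index 3
i=0: a=4 ⇒ p=4, q=1
…
i=2: a=3 ⇒ p=19, q=4
i=3: a=1 ⇒ p=24, q=5
→ (24, 5).  Check: 24²=576, 23·5²=575, difference 1.
(24+5√23)^2 = 1151 + 240√23
(24+5√23)^3 = 55224 + 11515√23
(24+5√23)^4 = 2649601 + 552480√23
(24+5√23)^5 = 127125624 + 26507525√23

24 5
1151 240
55224 11515
2649601 552480
127125624 26507525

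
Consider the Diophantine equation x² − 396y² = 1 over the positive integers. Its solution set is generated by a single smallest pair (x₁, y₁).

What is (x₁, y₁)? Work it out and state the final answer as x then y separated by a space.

√396 → a₀=19, period (1,8,1,38); ℓ=4 even so k=3
k=0  a_k=19  p_k/q_k = 19/1
k=1  a_k=1  p_k/q_k = 20/1
k=2  a_k=8  p_k/q_k = 179/9
k=3  a_k=1  p_k/q_k = 199/10
fundamental: x₁=199, y₁=10  (since 39601 − 396·100 = 1)

199 10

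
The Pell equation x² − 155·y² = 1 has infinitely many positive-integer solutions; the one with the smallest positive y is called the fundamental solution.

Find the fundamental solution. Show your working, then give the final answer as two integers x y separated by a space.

249 20

√155 → a₀=12, period (2,4,2,24); ℓ=4 even so k=3
step 0: (12, 1)  from 12·(1,0) + (0,1)
step 1: (25, 2)  from 2·(12,1) + (1,0)
step 2: (112, 9)  from 4·(25,2) + (12,1)
step 3: (249, 20)  from 2·(112,9) + (25,2)
fundamental: x₁=249, y₁=20  (since 62001 − 155·400 = 1)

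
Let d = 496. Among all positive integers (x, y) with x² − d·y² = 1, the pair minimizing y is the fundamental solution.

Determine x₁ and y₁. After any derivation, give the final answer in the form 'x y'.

4620799 207480

√496 → a₀=22, period (3,1,2,4,1,…,1,3,44); ℓ=16 even so k=15
step 0: (22, 1)  from 22·(1,0) + (0,1)
…
step 2: (89, 4)  from 1·(67,3) + (22,1)
…
step 5: (1314, 59)  from 1·(1069,48) + (245,11)
…
step 9: (35166, 1579)  from 2·(14543,653) + (6080,273)
…
step 12: (389209, 17476)  from 4·(84875,3811) + (49709,2232)
…
step 14: (1252502, 56239)  from 1·(863293,38763) + (389209,17476)
step 15: (4620799, 207480)  from 3·(1252502,56239) + (863293,38763)
fundamental: x₁=4620799, y₁=207480  (since 21351783398401 − 496·43047950400 = 1)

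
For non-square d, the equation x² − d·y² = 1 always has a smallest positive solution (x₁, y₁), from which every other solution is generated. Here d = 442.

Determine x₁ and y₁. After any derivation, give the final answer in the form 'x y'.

[21; 42] for √442; ℓ=1 ⇒ convergent index 1
step 0: (21, 1)  from 21·(1,0) + (0,1)
step 1: (883, 42)  from 42·(21,1) + (1,0)
(x₁, y₁) = (883, 42);  883² − 442·42² = 1 ✓

883 42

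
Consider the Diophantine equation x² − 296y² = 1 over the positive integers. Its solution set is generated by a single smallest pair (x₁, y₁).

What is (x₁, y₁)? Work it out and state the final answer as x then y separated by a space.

[17; 4,1,7,1,4,34] for √296; ℓ=6 ⇒ convergent index 5
step 0: (17, 1)  from 17·(1,0) + (0,1)
…
step 4: (757, 44)  from 1·(671,39) + (86,5)
step 5: (3699, 215)  from 4·(757,44) + (671,39)
→ (3699, 215).  Check: 3699²=13682601, 296·215²=13682600, difference 1.

3699 215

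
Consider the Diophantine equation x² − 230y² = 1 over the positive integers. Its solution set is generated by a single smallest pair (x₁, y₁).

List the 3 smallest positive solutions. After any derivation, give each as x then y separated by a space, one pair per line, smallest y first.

91 6
16561 1092
3014011 198738

[15; 6,30] for √230; ℓ=2 ⇒ convergent index 1
k=0  a_k=15  p_k/q_k = 15/1
k=1  a_k=6  p_k/q_k = 91/6
→ (91, 6).  Check: 91²=8281, 230·6²=8280, difference 1.
n=2: (91,6)∘(91,6) = (91·91+230·6·6, 91·6+6·91) = (16561,1092)
n=3: (16561,1092)∘(91,6) = (91·16561+230·6·1092, 91·1092+6·16561) = (3014011,198738)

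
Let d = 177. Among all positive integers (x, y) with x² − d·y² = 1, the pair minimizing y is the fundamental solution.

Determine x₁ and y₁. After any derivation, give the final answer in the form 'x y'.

62423 4692

[13; 3,3,2,8,2,3,3,26] for √177; ℓ=8 ⇒ convergent index 7
k=0  a_k=13  p_k/q_k = 13/1
…
k=5  a_k=2  p_k/q_k = 5468/411
k=6  a_k=3  p_k/q_k = 18985/1427
k=7  a_k=3  p_k/q_k = 62423/4692
(x₁, y₁) = (62423, 4692);  62423² − 177·4692² = 1 ✓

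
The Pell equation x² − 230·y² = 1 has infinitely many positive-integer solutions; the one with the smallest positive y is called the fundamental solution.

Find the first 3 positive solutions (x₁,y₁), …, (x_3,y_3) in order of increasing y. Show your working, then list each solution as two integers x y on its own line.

91 6
16561 1092
3014011 198738

d=230: √d = [15; 6,30] (ℓ=2, even), read p_1/q_1
a_0=15:  p_0=15·1+0=15,  q_0=15·0+1=1
a_1=6:  p_1=6·15+1=91,  q_1=6·1+0=6
(x₁, y₁) = (91, 6);  91² − 230·6² = 1 ✓
(x_2, y_2) = (91·91 + 230·6·6, 91·6 + 6·91) = (16561, 1092)
(x_3, y_3) = (91·16561 + 230·6·1092, 91·1092 + 6·16561) = (3014011, 198738)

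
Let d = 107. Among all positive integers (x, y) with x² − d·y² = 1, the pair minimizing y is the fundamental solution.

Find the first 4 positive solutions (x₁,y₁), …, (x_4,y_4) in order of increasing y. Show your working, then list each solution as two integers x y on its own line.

962 93
1850887 178932
3561105626 344265075
6851565373537 662365825368

[10; 2,1,9,1,2,20] for √107; ℓ=6 ⇒ convergent index 5
k=0  a_k=10  p_k/q_k = 10/1
k=1  a_k=2  p_k/q_k = 21/2
k=2  a_k=1  p_k/q_k = 31/3
…
k=4  a_k=1  p_k/q_k = 331/32
k=5  a_k=2  p_k/q_k = 962/93
(x₁, y₁) = (962, 93);  962² − 107·93² = 1 ✓
k=2:  x_2 = 962·962+107·93·93 = 1850887,  y_2 = 962·93+93·962 = 178932
k=3:  x_3 = 962·1850887+107·93·178932 = 3561105626,  y_3 = 962·178932+93·1850887 = 344265075
k=4:  x_4 = 962·3561105626+107·93·344265075 = 6851565373537,  y_4 = 962·344265075+93·3561105626 = 662365825368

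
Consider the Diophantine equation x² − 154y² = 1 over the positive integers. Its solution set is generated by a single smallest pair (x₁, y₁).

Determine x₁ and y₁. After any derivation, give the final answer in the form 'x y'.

21295 1716

[12; 2,2,3,1,2,1,3,2,2,24] for √154; ℓ=10 ⇒ convergent index 9
k=0  a_k=12  p_k/q_k = 12/1
…
k=2  a_k=2  p_k/q_k = 62/5
k=3  a_k=3  p_k/q_k = 211/17
k=4  a_k=1  p_k/q_k = 273/22
k=5  a_k=2  p_k/q_k = 757/61
k=6  a_k=1  p_k/q_k = 1030/83
k=7  a_k=3  p_k/q_k = 3847/310
k=8  a_k=2  p_k/q_k = 8724/703
k=9  a_k=2  p_k/q_k = 21295/1716
fundamental: x₁=21295, y₁=1716  (since 453477025 − 154·2944656 = 1)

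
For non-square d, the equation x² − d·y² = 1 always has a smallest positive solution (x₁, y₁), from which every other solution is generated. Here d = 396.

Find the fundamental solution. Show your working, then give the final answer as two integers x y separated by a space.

d=396: √d = [19; 1,8,1,38] (ℓ=4, even), read p_3/q_3
a_0=19:  p_0=19·1+0=19,  q_0=19·0+1=1
a_1=1:  p_1=1·19+1=20,  q_1=1·1+0=1
a_2=8:  p_2=8·20+19=179,  q_2=8·1+1=9
a_3=1:  p_3=1·179+20=199,  q_3=1·9+1=10
(x₁, y₁) = (199, 10);  199² − 396·10² = 1 ✓

199 10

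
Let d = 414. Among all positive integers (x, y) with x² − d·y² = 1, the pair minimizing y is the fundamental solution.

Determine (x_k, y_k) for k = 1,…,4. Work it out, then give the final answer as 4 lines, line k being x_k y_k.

√414 → a₀=20, period (2,1,7,2,7,1,2,40); ℓ=8 even so k=7
k=0  a_k=20  p_k/q_k = 20/1
k=1  a_k=2  p_k/q_k = 41/2
…
k=3  a_k=7  p_k/q_k = 468/23
k=4  a_k=2  p_k/q_k = 997/49
…
k=6  a_k=1  p_k/q_k = 8444/415
k=7  a_k=2  p_k/q_k = 24335/1196
→ (24335, 1196).  Check: 24335²=592192225, 414·1196²=592192224, difference 1.
n=2: (24335,1196)∘(24335,1196) = (24335·24335+414·1196·1196, 24335·1196+1196·24335) = (1184384449,58209320)
n=3: (1184384449,58209320)∘(24335,1196) = (24335·1184384449+414·1196·58209320, 24335·58209320+1196·1184384449) = (57643991108495,2833047603204)
n=4: (57643991108495,2833047603204)∘(24335,1196) = (24335·57643991108495+414·1196·2833047603204, 24335·2833047603204+1196·57643991108495) = (2805533046066067201,137884426789729360)

24335 1196
1184384449 58209320
57643991108495 2833047603204
2805533046066067201 137884426789729360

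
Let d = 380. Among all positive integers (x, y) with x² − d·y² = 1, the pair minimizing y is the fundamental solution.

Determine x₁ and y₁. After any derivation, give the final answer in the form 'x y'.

39 2

[19; 2,38] for √380; ℓ=2 ⇒ convergent index 1
a_0=19:  p_0=19·1+0=19,  q_0=19·0+1=1
a_1=2:  p_1=2·19+1=39,  q_1=2·1+0=2
→ (39, 2).  Check: 39²=1521, 380·2²=1520, difference 1.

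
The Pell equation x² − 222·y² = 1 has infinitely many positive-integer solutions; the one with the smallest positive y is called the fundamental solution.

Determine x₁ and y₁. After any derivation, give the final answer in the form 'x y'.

149 10

[14; 1,8,1,28] for √222; ℓ=4 ⇒ convergent index 3
a_0=14:  p_0=14·1+0=14,  q_0=14·0+1=1
a_1=1:  p_1=1·14+1=15,  q_1=1·1+0=1
a_2=8:  p_2=8·15+14=134,  q_2=8·1+1=9
a_3=1:  p_3=1·134+15=149,  q_3=1·9+1=10
→ (149, 10).  Check: 149²=22201, 222·10²=22200, difference 1.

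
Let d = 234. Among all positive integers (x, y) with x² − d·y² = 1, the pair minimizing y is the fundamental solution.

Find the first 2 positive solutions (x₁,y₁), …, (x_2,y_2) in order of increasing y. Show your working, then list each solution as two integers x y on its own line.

5201 340
54100801 3536680

d=234: √d = [15; 3,2,1,2,1,2,3,30] (ℓ=8, even), read p_7/q_7
k=0  a_k=15  p_k/q_k = 15/1
…
k=2  a_k=2  p_k/q_k = 107/7
…
k=5  a_k=1  p_k/q_k = 566/37
k=6  a_k=2  p_k/q_k = 1545/101
k=7  a_k=3  p_k/q_k = 5201/340
fundamental: x₁=5201, y₁=340  (since 27050401 − 234·115600 = 1)
(x_2, y_2) = (5201·5201 + 234·340·340, 5201·340 + 340·5201) = (54100801, 3536680)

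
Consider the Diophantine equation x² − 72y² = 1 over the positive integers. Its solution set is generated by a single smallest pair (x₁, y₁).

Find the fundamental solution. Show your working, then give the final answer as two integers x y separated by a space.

17 2

[8; 2,16] for √72; ℓ=2 ⇒ convergent index 1
k=0  a_k=8  p_k/q_k = 8/1
k=1  a_k=2  p_k/q_k = 17/2
fundamental: x₁=17, y₁=2  (since 289 − 72·4 = 1)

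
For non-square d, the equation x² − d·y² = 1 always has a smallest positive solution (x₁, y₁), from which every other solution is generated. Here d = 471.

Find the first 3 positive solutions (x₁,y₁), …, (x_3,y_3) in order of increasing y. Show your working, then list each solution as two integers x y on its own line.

7838695 361188
122890278606049 5662485139320
1926598824915678693415 88772987898323613612

√471 = [21; 1,2,2,1,3,…,2,1,42, …], period ℓ=14 (even) → k=13
k=0  a_k=21  p_k/q_k = 21/1
k=1  a_k=1  p_k/q_k = 22/1
…
k=5  a_k=3  p_k/q_k = 803/37
k=6  a_k=4  p_k/q_k = 3429/158
k=7  a_k=14  p_k/q_k = 48809/2249
k=8  a_k=4  p_k/q_k = 198665/9154
k=9  a_k=3  p_k/q_k = 644804/29711
k=10  a_k=1  p_k/q_k = 843469/38865
…
k=12  a_k=2  p_k/q_k = 5506953/253747
k=13  a_k=1  p_k/q_k = 7838695/361188
(x₁, y₁) = (7838695, 361188);  7838695² − 471·361188² = 1 ✓
(x_2, y_2) = (7838695·7838695 + 471·361188·361188, 7838695·361188 + 361188·7838695) = (122890278606049, 5662485139320)
(x_3, y_3) = (7838695·122890278606049 + 471·361188·5662485139320, 7838695·5662485139320 + 361188·122890278606049) = (1926598824915678693415, 88772987898323613612)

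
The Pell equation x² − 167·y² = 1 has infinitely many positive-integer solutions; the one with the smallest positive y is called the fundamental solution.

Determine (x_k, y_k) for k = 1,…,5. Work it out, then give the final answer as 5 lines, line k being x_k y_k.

168 13
56447 4368
18966024 1467635
6372527617 493120992
2141150313288 165687185677

√167 = [12; 1,11,1,24, …], period ℓ=4 (even) → k=3
i=0: a=12 ⇒ p=12, q=1
…
i=2: a=11 ⇒ p=155, q=12
i=3: a=1 ⇒ p=168, q=13
fundamental: x₁=168, y₁=13  (since 28224 − 167·169 = 1)
(168+13√167)^2 = 56447 + 4368√167
(168+13√167)^3 = 18966024 + 1467635√167
(168+13√167)^4 = 6372527617 + 493120992√167
(168+13√167)^5 = 2141150313288 + 165687185677√167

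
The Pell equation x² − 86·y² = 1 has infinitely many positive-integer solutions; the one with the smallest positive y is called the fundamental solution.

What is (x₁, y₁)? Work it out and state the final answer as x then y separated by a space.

10405 1122

√86 = [9; 3,1,1,1,8,1,1,1,3,18, …], period ℓ=10 (even) → k=9
a_0=9:  p_0=9·1+0=9,  q_0=9·0+1=1
a_1=3:  p_1=3·9+1=28,  q_1=3·1+0=3
a_2=1:  p_2=1·28+9=37,  q_2=1·3+1=4
…
a_4=1:  p_4=1·65+37=102,  q_4=1·7+4=11
a_5=8:  p_5=8·102+65=881,  q_5=8·11+7=95
…
a_7=1:  p_7=1·983+881=1864,  q_7=1·106+95=201
a_8=1:  p_8=1·1864+983=2847,  q_8=1·201+106=307
a_9=3:  p_9=3·2847+1864=10405,  q_9=3·307+201=1122
→ (10405, 1122).  Check: 10405²=108264025, 86·1122²=108264024, difference 1.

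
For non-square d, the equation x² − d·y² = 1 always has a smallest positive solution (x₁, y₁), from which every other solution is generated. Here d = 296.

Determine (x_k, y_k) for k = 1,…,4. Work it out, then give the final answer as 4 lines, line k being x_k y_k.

3699 215
27365201 1590570
202447753299 11767036645
1497708451540801 87052535509140

d=296: √d = [17; 4,1,7,1,4,34] (ℓ=6, even), read p_5/q_5
step 0: (17, 1)  from 17·(1,0) + (0,1)
step 1: (69, 4)  from 4·(17,1) + (1,0)
step 2: (86, 5)  from 1·(69,4) + (17,1)
…
step 4: (757, 44)  from 1·(671,39) + (86,5)
step 5: (3699, 215)  from 4·(757,44) + (671,39)
→ (3699, 215).  Check: 3699²=13682601, 296·215²=13682600, difference 1.
n=2: (3699,215)∘(3699,215) = (3699·3699+296·215·215, 3699·215+215·3699) = (27365201,1590570)
n=3: (27365201,1590570)∘(3699,215) = (3699·27365201+296·215·1590570, 3699·1590570+215·27365201) = (202447753299,11767036645)
n=4: (202447753299,11767036645)∘(3699,215) = (3699·202447753299+296·215·11767036645, 3699·11767036645+215·202447753299) = (1497708451540801,87052535509140)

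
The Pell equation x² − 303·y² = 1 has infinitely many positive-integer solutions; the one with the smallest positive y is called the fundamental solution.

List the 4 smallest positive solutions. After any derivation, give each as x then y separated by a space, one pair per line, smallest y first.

2524 145
12741151 731960
64317327724 3694933935
324673857609601 18652025771920

[17; 2,2,5,2,2,34] for √303; ℓ=6 ⇒ convergent index 5
step 0: (17, 1)  from 17·(1,0) + (0,1)
step 1: (35, 2)  from 2·(17,1) + (1,0)
step 2: (87, 5)  from 2·(35,2) + (17,1)
step 3: (470, 27)  from 5·(87,5) + (35,2)
step 4: (1027, 59)  from 2·(470,27) + (87,5)
step 5: (2524, 145)  from 2·(1027,59) + (470,27)
(x₁, y₁) = (2524, 145);  2524² − 303·145² = 1 ✓
k=2:  x_2 = 2524·2524+303·145·145 = 12741151,  y_2 = 2524·145+145·2524 = 731960
k=3:  x_3 = 2524·12741151+303·145·731960 = 64317327724,  y_3 = 2524·731960+145·12741151 = 3694933935
k=4:  x_4 = 2524·64317327724+303·145·3694933935 = 324673857609601,  y_4 = 2524·3694933935+145·64317327724 = 18652025771920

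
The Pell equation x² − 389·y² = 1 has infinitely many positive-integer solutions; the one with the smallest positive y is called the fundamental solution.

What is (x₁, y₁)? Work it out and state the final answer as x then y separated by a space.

3287049 166660

[19; 1,2,1,1,1,1,2,1,38] for √389; ℓ=9 ⇒ convergent index 17
a_0=19:  p_0=19·1+0=19,  q_0=19·0+1=1
a_1=1:  p_1=1·19+1=20,  q_1=1·1+0=1
a_2=2:  p_2=2·20+19=59,  q_2=2·1+1=3
a_3=1:  p_3=1·59+20=79,  q_3=1·3+1=4
a_4=1:  p_4=1·79+59=138,  q_4=1·4+3=7
a_5=1:  p_5=1·138+79=217,  q_5=1·7+4=11
a_6=1:  p_6=1·217+138=355,  q_6=1·11+7=18
…
a_8=1:  p_8=1·927+355=1282,  q_8=1·47+18=65
a_9=38:  p_9=38·1282+927=49643,  q_9=38·65+47=2517
a_10=1:  p_10=1·49643+1282=50925,  q_10=1·2517+65=2582
…
a_12=1:  p_12=1·151493+50925=202418,  q_12=1·7681+2582=10263
a_13=1:  p_13=1·202418+151493=353911,  q_13=1·10263+7681=17944
a_14=1:  p_14=1·353911+202418=556329,  q_14=1·17944+10263=28207
a_15=1:  p_15=1·556329+353911=910240,  q_15=1·28207+17944=46151
a_16=2:  p_16=2·910240+556329=2376809,  q_16=2·46151+28207=120509
a_17=1:  p_17=1·2376809+910240=3287049,  q_17=1·120509+46151=166660
(x₁, y₁) = (3287049, 166660);  3287049² − 389·166660² = 1 ✓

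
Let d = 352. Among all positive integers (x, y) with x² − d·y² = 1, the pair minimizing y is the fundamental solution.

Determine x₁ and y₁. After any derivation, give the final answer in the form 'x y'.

√352 → a₀=18, period (1,3,5,9,5,3,1,36); ℓ=8 even so k=7
i=0: a=18 ⇒ p=18, q=1
…
i=3: a=5 ⇒ p=394, q=21
i=4: a=9 ⇒ p=3621, q=193
i=5: a=5 ⇒ p=18499, q=986
i=6: a=3 ⇒ p=59118, q=3151
i=7: a=1 ⇒ p=77617, q=4137
(x₁, y₁) = (77617, 4137);  77617² − 352·4137² = 1 ✓

77617 4137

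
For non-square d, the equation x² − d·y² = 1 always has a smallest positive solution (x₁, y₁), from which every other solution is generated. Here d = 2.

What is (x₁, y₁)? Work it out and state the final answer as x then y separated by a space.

3 2

d=2: √d = [1; 2] (ℓ=1, odd), read p_1/q_1
step 0: (1, 1)  from 1·(1,0) + (0,1)
step 1: (3, 2)  from 2·(1,1) + (1,0)
(x₁, y₁) = (3, 2);  3² − 2·2² = 1 ✓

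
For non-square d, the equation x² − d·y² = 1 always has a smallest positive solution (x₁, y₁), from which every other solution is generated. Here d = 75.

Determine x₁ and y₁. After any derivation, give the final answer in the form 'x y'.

d=75: √d = [8; 1,1,1,16] (ℓ=4, even), read p_3/q_3
k=0  a_k=8  p_k/q_k = 8/1
k=1  a_k=1  p_k/q_k = 9/1
k=2  a_k=1  p_k/q_k = 17/2
k=3  a_k=1  p_k/q_k = 26/3
→ (26, 3).  Check: 26²=676, 75·3²=675, difference 1.

26 3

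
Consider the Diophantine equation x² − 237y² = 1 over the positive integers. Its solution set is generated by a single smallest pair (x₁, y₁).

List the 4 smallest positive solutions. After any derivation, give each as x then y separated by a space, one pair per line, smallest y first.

228151 14820
104105757601 6762395640
47503665404623351 3085694655308460
21676017531356338550401 1408008642599798519280

[15; 2,1,1,7,10,7,1,1,2,30] for √237; ℓ=10 ⇒ convergent index 9
i=0: a=15 ⇒ p=15, q=1
i=1: a=2 ⇒ p=31, q=2
i=2: a=1 ⇒ p=46, q=3
i=3: a=1 ⇒ p=77, q=5
…
i=5: a=10 ⇒ p=5927, q=385
…
i=8: a=1 ⇒ p=90075, q=5851
i=9: a=2 ⇒ p=228151, q=14820
→ (228151, 14820).  Check: 228151²=52052878801, 237·14820²=52052878800, difference 1.
k=2:  x_2 = 228151·228151+237·14820·14820 = 104105757601,  y_2 = 228151·14820+14820·228151 = 6762395640
k=3:  x_3 = 228151·104105757601+237·14820·6762395640 = 47503665404623351,  y_3 = 228151·6762395640+14820·104105757601 = 3085694655308460
k=4:  x_4 = 228151·47503665404623351+237·14820·3085694655308460 = 21676017531356338550401,  y_4 = 228151·3085694655308460+14820·47503665404623351 = 1408008642599798519280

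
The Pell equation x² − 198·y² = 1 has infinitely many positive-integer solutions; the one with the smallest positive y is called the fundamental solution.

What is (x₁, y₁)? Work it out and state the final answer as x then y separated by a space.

197 14

d=198: √d = [14; 14,28] (ℓ=2, even), read p_1/q_1
a_0=14:  p_0=14·1+0=14,  q_0=14·0+1=1
a_1=14:  p_1=14·14+1=197,  q_1=14·1+0=14
→ (197, 14).  Check: 197²=38809, 198·14²=38808, difference 1.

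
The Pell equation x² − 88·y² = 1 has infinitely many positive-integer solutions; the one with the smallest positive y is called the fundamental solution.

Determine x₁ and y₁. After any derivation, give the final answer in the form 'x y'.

197 21

√88 → a₀=9, period (2,1,1,1,2,18); ℓ=6 even so k=5
step 0: (9, 1)  from 9·(1,0) + (0,1)
step 1: (19, 2)  from 2·(9,1) + (1,0)
step 2: (28, 3)  from 1·(19,2) + (9,1)
step 3: (47, 5)  from 1·(28,3) + (19,2)
step 4: (75, 8)  from 1·(47,5) + (28,3)
step 5: (197, 21)  from 2·(75,8) + (47,5)
(x₁, y₁) = (197, 21);  197² − 88·21² = 1 ✓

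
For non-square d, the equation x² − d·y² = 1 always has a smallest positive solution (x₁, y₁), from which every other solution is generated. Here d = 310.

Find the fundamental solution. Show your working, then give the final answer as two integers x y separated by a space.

848719 48204

[17; 1,1,1,1,5,…,1,1,34] for √310; ℓ=16 ⇒ convergent index 15
a_0=17:  p_0=17·1+0=17,  q_0=17·0+1=1
a_1=1:  p_1=1·17+1=18,  q_1=1·1+0=1
…
a_3=1:  p_3=1·35+18=53,  q_3=1·2+1=3
…
a_5=5:  p_5=5·88+53=493,  q_5=5·5+3=28
…
a_7=1:  p_7=1·1567+493=2060,  q_7=1·89+28=117
…
a_11=5:  p_11=5·28928+7747=152387,  q_11=5·1643+440=8655
a_12=1:  p_12=1·152387+28928=181315,  q_12=1·8655+1643=10298
a_13=1:  p_13=1·181315+152387=333702,  q_13=1·10298+8655=18953
a_14=1:  p_14=1·333702+181315=515017,  q_14=1·18953+10298=29251
a_15=1:  p_15=1·515017+333702=848719,  q_15=1·29251+18953=48204
(x₁, y₁) = (848719, 48204);  848719² − 310·48204² = 1 ✓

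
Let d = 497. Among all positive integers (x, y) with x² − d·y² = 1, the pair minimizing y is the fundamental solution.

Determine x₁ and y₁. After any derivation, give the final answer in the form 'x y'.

√497 = [22; 3,2,2,5,6,5,2,2,3,44, …], period ℓ=10 (even) → k=9
step 0: (22, 1)  from 22·(1,0) + (0,1)
…
step 2: (156, 7)  from 2·(67,3) + (22,1)
step 3: (379, 17)  from 2·(156,7) + (67,3)
step 4: (2051, 92)  from 5·(379,17) + (156,7)
step 5: (12685, 569)  from 6·(2051,92) + (379,17)
…
step 7: (143637, 6443)  from 2·(65476,2937) + (12685,569)
step 8: (352750, 15823)  from 2·(143637,6443) + (65476,2937)
step 9: (1201887, 53912)  from 3·(352750,15823) + (143637,6443)
fundamental: x₁=1201887, y₁=53912  (since 1444532360769 − 497·2906503744 = 1)

1201887 53912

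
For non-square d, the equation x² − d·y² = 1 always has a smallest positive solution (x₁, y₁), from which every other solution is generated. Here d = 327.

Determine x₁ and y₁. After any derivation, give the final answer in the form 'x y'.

217 12

√327 = [18; 12,36, …], period ℓ=2 (even) → k=1
k=0  a_k=18  p_k/q_k = 18/1
k=1  a_k=12  p_k/q_k = 217/12
(x₁, y₁) = (217, 12);  217² − 327·12² = 1 ✓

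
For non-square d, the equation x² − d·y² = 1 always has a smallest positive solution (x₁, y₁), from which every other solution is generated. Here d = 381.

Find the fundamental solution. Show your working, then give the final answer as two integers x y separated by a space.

√381 → a₀=19, period (1,1,12,1,1,38); ℓ=6 even so k=5
step 0: (19, 1)  from 19·(1,0) + (0,1)
step 1: (20, 1)  from 1·(19,1) + (1,0)
…
step 4: (527, 27)  from 1·(488,25) + (39,2)
step 5: (1015, 52)  from 1·(527,27) + (488,25)
fundamental: x₁=1015, y₁=52  (since 1030225 − 381·2704 = 1)

1015 52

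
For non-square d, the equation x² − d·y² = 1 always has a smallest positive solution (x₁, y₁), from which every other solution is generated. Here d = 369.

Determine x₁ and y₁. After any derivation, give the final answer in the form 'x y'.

d=369: √d = [19; 4,1,3,2,7,4,7,2,3,1,4,38] (ℓ=12, even), read p_11/q_11
k=0  a_k=19  p_k/q_k = 19/1
…
k=5  a_k=7  p_k/q_k = 6147/320
…
k=10  a_k=1  p_k/q_k = 1758061/91521
k=11  a_k=4  p_k/q_k = 8396801/437120
→ (8396801, 437120).  Check: 8396801²=70506267033601, 369·437120²=70506267033600, difference 1.

8396801 437120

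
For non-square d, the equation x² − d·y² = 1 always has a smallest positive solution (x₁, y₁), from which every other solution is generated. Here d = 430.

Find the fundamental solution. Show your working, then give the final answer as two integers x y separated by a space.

d=430: √d = [20; 1,2,1,3,1,…,2,1,40] (ℓ=14, even), read p_13/q_13
a_0=20:  p_0=20·1+0=20,  q_0=20·0+1=1
a_1=1:  p_1=1·20+1=21,  q_1=1·1+0=1
…
a_3=1:  p_3=1·62+21=83,  q_3=1·3+1=4
…
a_6=6:  p_6=6·394+311=2675,  q_6=6·19+15=129
a_7=8:  p_7=8·2675+394=21794,  q_7=8·129+19=1051
a_8=6:  p_8=6·21794+2675=133439,  q_8=6·1051+129=6435
…
a_10=3:  p_10=3·155233+133439=599138,  q_10=3·7486+6435=28893
a_11=1:  p_11=1·599138+155233=754371,  q_11=1·28893+7486=36379
a_12=2:  p_12=2·754371+599138=2107880,  q_12=2·36379+28893=101651
a_13=1:  p_13=1·2107880+754371=2862251,  q_13=1·101651+36379=138030
fundamental: x₁=2862251, y₁=138030  (since 8192480787001 − 430·19052280900 = 1)

2862251 138030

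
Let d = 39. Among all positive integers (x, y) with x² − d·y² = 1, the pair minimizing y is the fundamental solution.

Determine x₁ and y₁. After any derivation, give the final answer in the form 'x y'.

25 4

d=39: √d = [6; 4,12] (ℓ=2, even), read p_1/q_1
k=0  a_k=6  p_k/q_k = 6/1
k=1  a_k=4  p_k/q_k = 25/4
→ (25, 4).  Check: 25²=625, 39·4²=624, difference 1.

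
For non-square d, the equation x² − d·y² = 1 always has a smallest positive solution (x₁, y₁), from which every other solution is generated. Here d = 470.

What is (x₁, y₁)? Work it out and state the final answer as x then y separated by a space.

1691 78

d=470: √d = [21; 1,2,8,2,1,42] (ℓ=6, even), read p_5/q_5
i=0: a=21 ⇒ p=21, q=1
i=1: a=1 ⇒ p=22, q=1
…
i=4: a=2 ⇒ p=1149, q=53
i=5: a=1 ⇒ p=1691, q=78
→ (1691, 78).  Check: 1691²=2859481, 470·78²=2859480, difference 1.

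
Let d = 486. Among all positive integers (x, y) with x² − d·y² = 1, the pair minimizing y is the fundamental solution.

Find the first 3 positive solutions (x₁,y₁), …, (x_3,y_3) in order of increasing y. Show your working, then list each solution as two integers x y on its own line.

485 22
470449 21340
456335045 20699778

√486 → a₀=22, period (22,44); ℓ=2 even so k=1
a_0=22:  p_0=22·1+0=22,  q_0=22·0+1=1
a_1=22:  p_1=22·22+1=485,  q_1=22·1+0=22
fundamental: x₁=485, y₁=22  (since 235225 − 486·484 = 1)
n=2: (485,22)∘(485,22) = (485·485+486·22·22, 485·22+22·485) = (470449,21340)
n=3: (470449,21340)∘(485,22) = (485·470449+486·22·21340, 485·21340+22·470449) = (456335045,20699778)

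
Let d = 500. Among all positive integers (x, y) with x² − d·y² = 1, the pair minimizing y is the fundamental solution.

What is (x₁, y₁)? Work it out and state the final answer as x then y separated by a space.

√500 → a₀=22, period (2,1,3,2,1,…,1,2,44); ℓ=14 even so k=13
i=0: a=22 ⇒ p=22, q=1
…
i=2: a=1 ⇒ p=67, q=3
i=3: a=3 ⇒ p=246, q=11
…
i=7: a=10 ⇒ p=14445, q=646
…
i=10: a=2 ⇒ p=76317, q=3413
…
i=12: a=1 ⇒ p=335522, q=15005
i=13: a=2 ⇒ p=930249, q=41602
→ (930249, 41602).  Check: 930249²=865363202001, 500·41602²=865363202000, difference 1.

930249 41602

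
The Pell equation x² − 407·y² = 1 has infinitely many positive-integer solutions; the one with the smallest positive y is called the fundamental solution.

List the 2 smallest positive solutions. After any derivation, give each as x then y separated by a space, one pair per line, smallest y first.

2663 132
14183137 703032

√407 = [20; 5,1,2,1,5,40, …], period ℓ=6 (even) → k=5
k=0  a_k=20  p_k/q_k = 20/1
…
k=4  a_k=1  p_k/q_k = 464/23
k=5  a_k=5  p_k/q_k = 2663/132
fundamental: x₁=2663, y₁=132  (since 7091569 − 407·17424 = 1)
n=2: (2663,132)∘(2663,132) = (2663·2663+407·132·132, 2663·132+132·2663) = (14183137,703032)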